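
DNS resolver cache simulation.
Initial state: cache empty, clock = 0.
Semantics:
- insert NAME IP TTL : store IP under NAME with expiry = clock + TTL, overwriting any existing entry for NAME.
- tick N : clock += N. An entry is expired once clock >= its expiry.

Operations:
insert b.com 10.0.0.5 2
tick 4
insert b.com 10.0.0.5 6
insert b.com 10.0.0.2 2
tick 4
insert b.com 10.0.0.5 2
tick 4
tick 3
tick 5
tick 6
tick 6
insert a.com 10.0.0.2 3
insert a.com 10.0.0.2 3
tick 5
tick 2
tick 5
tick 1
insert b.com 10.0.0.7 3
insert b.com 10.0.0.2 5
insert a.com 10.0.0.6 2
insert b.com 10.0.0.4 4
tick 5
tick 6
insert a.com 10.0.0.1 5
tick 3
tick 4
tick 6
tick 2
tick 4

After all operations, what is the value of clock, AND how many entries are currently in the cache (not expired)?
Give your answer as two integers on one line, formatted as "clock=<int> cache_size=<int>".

Op 1: insert b.com -> 10.0.0.5 (expiry=0+2=2). clock=0
Op 2: tick 4 -> clock=4. purged={b.com}
Op 3: insert b.com -> 10.0.0.5 (expiry=4+6=10). clock=4
Op 4: insert b.com -> 10.0.0.2 (expiry=4+2=6). clock=4
Op 5: tick 4 -> clock=8. purged={b.com}
Op 6: insert b.com -> 10.0.0.5 (expiry=8+2=10). clock=8
Op 7: tick 4 -> clock=12. purged={b.com}
Op 8: tick 3 -> clock=15.
Op 9: tick 5 -> clock=20.
Op 10: tick 6 -> clock=26.
Op 11: tick 6 -> clock=32.
Op 12: insert a.com -> 10.0.0.2 (expiry=32+3=35). clock=32
Op 13: insert a.com -> 10.0.0.2 (expiry=32+3=35). clock=32
Op 14: tick 5 -> clock=37. purged={a.com}
Op 15: tick 2 -> clock=39.
Op 16: tick 5 -> clock=44.
Op 17: tick 1 -> clock=45.
Op 18: insert b.com -> 10.0.0.7 (expiry=45+3=48). clock=45
Op 19: insert b.com -> 10.0.0.2 (expiry=45+5=50). clock=45
Op 20: insert a.com -> 10.0.0.6 (expiry=45+2=47). clock=45
Op 21: insert b.com -> 10.0.0.4 (expiry=45+4=49). clock=45
Op 22: tick 5 -> clock=50. purged={a.com,b.com}
Op 23: tick 6 -> clock=56.
Op 24: insert a.com -> 10.0.0.1 (expiry=56+5=61). clock=56
Op 25: tick 3 -> clock=59.
Op 26: tick 4 -> clock=63. purged={a.com}
Op 27: tick 6 -> clock=69.
Op 28: tick 2 -> clock=71.
Op 29: tick 4 -> clock=75.
Final clock = 75
Final cache (unexpired): {} -> size=0

Answer: clock=75 cache_size=0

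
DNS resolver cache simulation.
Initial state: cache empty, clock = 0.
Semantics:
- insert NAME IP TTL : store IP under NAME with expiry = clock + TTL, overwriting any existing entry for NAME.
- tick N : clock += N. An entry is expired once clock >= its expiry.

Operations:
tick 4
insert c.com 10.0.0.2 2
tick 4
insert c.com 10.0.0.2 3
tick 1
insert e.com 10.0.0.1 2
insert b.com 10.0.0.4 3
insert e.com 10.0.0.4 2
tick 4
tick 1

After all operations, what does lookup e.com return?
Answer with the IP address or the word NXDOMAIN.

Answer: NXDOMAIN

Derivation:
Op 1: tick 4 -> clock=4.
Op 2: insert c.com -> 10.0.0.2 (expiry=4+2=6). clock=4
Op 3: tick 4 -> clock=8. purged={c.com}
Op 4: insert c.com -> 10.0.0.2 (expiry=8+3=11). clock=8
Op 5: tick 1 -> clock=9.
Op 6: insert e.com -> 10.0.0.1 (expiry=9+2=11). clock=9
Op 7: insert b.com -> 10.0.0.4 (expiry=9+3=12). clock=9
Op 8: insert e.com -> 10.0.0.4 (expiry=9+2=11). clock=9
Op 9: tick 4 -> clock=13. purged={b.com,c.com,e.com}
Op 10: tick 1 -> clock=14.
lookup e.com: not in cache (expired or never inserted)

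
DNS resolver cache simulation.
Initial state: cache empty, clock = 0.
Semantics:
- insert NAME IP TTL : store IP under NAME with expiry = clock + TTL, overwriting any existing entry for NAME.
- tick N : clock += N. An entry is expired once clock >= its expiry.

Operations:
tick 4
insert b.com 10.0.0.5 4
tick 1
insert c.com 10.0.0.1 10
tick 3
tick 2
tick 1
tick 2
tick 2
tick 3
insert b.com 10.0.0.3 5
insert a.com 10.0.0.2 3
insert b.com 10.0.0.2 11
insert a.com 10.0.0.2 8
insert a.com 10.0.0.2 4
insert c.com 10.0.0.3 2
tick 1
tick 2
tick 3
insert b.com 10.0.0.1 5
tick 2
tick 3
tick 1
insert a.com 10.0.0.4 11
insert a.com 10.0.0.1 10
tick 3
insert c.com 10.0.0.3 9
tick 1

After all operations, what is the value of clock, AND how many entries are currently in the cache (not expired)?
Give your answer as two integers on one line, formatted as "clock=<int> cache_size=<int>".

Op 1: tick 4 -> clock=4.
Op 2: insert b.com -> 10.0.0.5 (expiry=4+4=8). clock=4
Op 3: tick 1 -> clock=5.
Op 4: insert c.com -> 10.0.0.1 (expiry=5+10=15). clock=5
Op 5: tick 3 -> clock=8. purged={b.com}
Op 6: tick 2 -> clock=10.
Op 7: tick 1 -> clock=11.
Op 8: tick 2 -> clock=13.
Op 9: tick 2 -> clock=15. purged={c.com}
Op 10: tick 3 -> clock=18.
Op 11: insert b.com -> 10.0.0.3 (expiry=18+5=23). clock=18
Op 12: insert a.com -> 10.0.0.2 (expiry=18+3=21). clock=18
Op 13: insert b.com -> 10.0.0.2 (expiry=18+11=29). clock=18
Op 14: insert a.com -> 10.0.0.2 (expiry=18+8=26). clock=18
Op 15: insert a.com -> 10.0.0.2 (expiry=18+4=22). clock=18
Op 16: insert c.com -> 10.0.0.3 (expiry=18+2=20). clock=18
Op 17: tick 1 -> clock=19.
Op 18: tick 2 -> clock=21. purged={c.com}
Op 19: tick 3 -> clock=24. purged={a.com}
Op 20: insert b.com -> 10.0.0.1 (expiry=24+5=29). clock=24
Op 21: tick 2 -> clock=26.
Op 22: tick 3 -> clock=29. purged={b.com}
Op 23: tick 1 -> clock=30.
Op 24: insert a.com -> 10.0.0.4 (expiry=30+11=41). clock=30
Op 25: insert a.com -> 10.0.0.1 (expiry=30+10=40). clock=30
Op 26: tick 3 -> clock=33.
Op 27: insert c.com -> 10.0.0.3 (expiry=33+9=42). clock=33
Op 28: tick 1 -> clock=34.
Final clock = 34
Final cache (unexpired): {a.com,c.com} -> size=2

Answer: clock=34 cache_size=2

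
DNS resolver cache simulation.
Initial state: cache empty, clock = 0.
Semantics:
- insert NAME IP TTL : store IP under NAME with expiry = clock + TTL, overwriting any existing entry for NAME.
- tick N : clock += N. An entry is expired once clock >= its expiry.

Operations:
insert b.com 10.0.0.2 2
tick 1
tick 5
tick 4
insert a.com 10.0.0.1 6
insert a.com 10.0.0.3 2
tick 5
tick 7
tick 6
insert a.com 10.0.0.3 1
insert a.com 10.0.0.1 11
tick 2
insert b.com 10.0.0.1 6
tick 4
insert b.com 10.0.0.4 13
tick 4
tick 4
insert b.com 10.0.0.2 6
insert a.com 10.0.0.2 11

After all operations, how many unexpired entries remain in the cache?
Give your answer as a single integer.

Answer: 2

Derivation:
Op 1: insert b.com -> 10.0.0.2 (expiry=0+2=2). clock=0
Op 2: tick 1 -> clock=1.
Op 3: tick 5 -> clock=6. purged={b.com}
Op 4: tick 4 -> clock=10.
Op 5: insert a.com -> 10.0.0.1 (expiry=10+6=16). clock=10
Op 6: insert a.com -> 10.0.0.3 (expiry=10+2=12). clock=10
Op 7: tick 5 -> clock=15. purged={a.com}
Op 8: tick 7 -> clock=22.
Op 9: tick 6 -> clock=28.
Op 10: insert a.com -> 10.0.0.3 (expiry=28+1=29). clock=28
Op 11: insert a.com -> 10.0.0.1 (expiry=28+11=39). clock=28
Op 12: tick 2 -> clock=30.
Op 13: insert b.com -> 10.0.0.1 (expiry=30+6=36). clock=30
Op 14: tick 4 -> clock=34.
Op 15: insert b.com -> 10.0.0.4 (expiry=34+13=47). clock=34
Op 16: tick 4 -> clock=38.
Op 17: tick 4 -> clock=42. purged={a.com}
Op 18: insert b.com -> 10.0.0.2 (expiry=42+6=48). clock=42
Op 19: insert a.com -> 10.0.0.2 (expiry=42+11=53). clock=42
Final cache (unexpired): {a.com,b.com} -> size=2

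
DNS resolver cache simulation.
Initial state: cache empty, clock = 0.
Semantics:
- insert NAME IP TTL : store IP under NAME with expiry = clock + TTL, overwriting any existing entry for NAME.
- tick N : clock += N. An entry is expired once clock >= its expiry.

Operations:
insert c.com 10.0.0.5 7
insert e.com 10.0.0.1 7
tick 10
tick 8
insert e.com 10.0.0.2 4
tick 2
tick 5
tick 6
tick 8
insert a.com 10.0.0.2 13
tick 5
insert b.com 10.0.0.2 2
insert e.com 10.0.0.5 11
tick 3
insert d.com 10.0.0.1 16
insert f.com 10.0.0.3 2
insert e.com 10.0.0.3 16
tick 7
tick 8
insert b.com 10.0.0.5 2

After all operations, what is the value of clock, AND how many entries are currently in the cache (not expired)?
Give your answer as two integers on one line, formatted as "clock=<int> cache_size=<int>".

Op 1: insert c.com -> 10.0.0.5 (expiry=0+7=7). clock=0
Op 2: insert e.com -> 10.0.0.1 (expiry=0+7=7). clock=0
Op 3: tick 10 -> clock=10. purged={c.com,e.com}
Op 4: tick 8 -> clock=18.
Op 5: insert e.com -> 10.0.0.2 (expiry=18+4=22). clock=18
Op 6: tick 2 -> clock=20.
Op 7: tick 5 -> clock=25. purged={e.com}
Op 8: tick 6 -> clock=31.
Op 9: tick 8 -> clock=39.
Op 10: insert a.com -> 10.0.0.2 (expiry=39+13=52). clock=39
Op 11: tick 5 -> clock=44.
Op 12: insert b.com -> 10.0.0.2 (expiry=44+2=46). clock=44
Op 13: insert e.com -> 10.0.0.5 (expiry=44+11=55). clock=44
Op 14: tick 3 -> clock=47. purged={b.com}
Op 15: insert d.com -> 10.0.0.1 (expiry=47+16=63). clock=47
Op 16: insert f.com -> 10.0.0.3 (expiry=47+2=49). clock=47
Op 17: insert e.com -> 10.0.0.3 (expiry=47+16=63). clock=47
Op 18: tick 7 -> clock=54. purged={a.com,f.com}
Op 19: tick 8 -> clock=62.
Op 20: insert b.com -> 10.0.0.5 (expiry=62+2=64). clock=62
Final clock = 62
Final cache (unexpired): {b.com,d.com,e.com} -> size=3

Answer: clock=62 cache_size=3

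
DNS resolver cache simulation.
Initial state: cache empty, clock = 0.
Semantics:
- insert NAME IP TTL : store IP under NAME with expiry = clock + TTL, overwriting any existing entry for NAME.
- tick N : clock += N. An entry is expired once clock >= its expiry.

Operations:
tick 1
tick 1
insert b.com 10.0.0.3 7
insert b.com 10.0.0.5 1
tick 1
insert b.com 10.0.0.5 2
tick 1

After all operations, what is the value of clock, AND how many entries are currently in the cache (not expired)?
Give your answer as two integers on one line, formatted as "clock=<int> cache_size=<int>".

Answer: clock=4 cache_size=1

Derivation:
Op 1: tick 1 -> clock=1.
Op 2: tick 1 -> clock=2.
Op 3: insert b.com -> 10.0.0.3 (expiry=2+7=9). clock=2
Op 4: insert b.com -> 10.0.0.5 (expiry=2+1=3). clock=2
Op 5: tick 1 -> clock=3. purged={b.com}
Op 6: insert b.com -> 10.0.0.5 (expiry=3+2=5). clock=3
Op 7: tick 1 -> clock=4.
Final clock = 4
Final cache (unexpired): {b.com} -> size=1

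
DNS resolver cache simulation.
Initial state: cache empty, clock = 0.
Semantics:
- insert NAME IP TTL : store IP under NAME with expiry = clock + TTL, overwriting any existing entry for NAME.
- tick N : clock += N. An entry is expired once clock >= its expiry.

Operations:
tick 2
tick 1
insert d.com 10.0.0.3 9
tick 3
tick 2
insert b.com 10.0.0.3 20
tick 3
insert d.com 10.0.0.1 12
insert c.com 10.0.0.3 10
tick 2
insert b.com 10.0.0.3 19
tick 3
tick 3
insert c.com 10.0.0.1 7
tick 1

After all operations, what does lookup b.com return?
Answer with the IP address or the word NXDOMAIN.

Op 1: tick 2 -> clock=2.
Op 2: tick 1 -> clock=3.
Op 3: insert d.com -> 10.0.0.3 (expiry=3+9=12). clock=3
Op 4: tick 3 -> clock=6.
Op 5: tick 2 -> clock=8.
Op 6: insert b.com -> 10.0.0.3 (expiry=8+20=28). clock=8
Op 7: tick 3 -> clock=11.
Op 8: insert d.com -> 10.0.0.1 (expiry=11+12=23). clock=11
Op 9: insert c.com -> 10.0.0.3 (expiry=11+10=21). clock=11
Op 10: tick 2 -> clock=13.
Op 11: insert b.com -> 10.0.0.3 (expiry=13+19=32). clock=13
Op 12: tick 3 -> clock=16.
Op 13: tick 3 -> clock=19.
Op 14: insert c.com -> 10.0.0.1 (expiry=19+7=26). clock=19
Op 15: tick 1 -> clock=20.
lookup b.com: present, ip=10.0.0.3 expiry=32 > clock=20

Answer: 10.0.0.3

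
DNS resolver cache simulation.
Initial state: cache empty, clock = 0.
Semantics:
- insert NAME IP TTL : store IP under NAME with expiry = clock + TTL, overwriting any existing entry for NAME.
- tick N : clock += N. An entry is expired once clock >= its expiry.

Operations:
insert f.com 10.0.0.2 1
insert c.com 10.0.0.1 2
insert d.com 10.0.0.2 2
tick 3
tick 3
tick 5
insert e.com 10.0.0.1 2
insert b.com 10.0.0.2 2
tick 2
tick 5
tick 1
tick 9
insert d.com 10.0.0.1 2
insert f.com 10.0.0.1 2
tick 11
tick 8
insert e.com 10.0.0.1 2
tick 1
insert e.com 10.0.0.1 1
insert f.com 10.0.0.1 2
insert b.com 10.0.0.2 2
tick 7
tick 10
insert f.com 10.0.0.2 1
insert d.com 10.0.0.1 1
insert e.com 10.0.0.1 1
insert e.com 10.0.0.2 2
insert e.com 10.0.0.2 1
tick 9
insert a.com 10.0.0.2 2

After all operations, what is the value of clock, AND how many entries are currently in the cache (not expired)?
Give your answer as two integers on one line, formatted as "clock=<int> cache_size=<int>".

Answer: clock=74 cache_size=1

Derivation:
Op 1: insert f.com -> 10.0.0.2 (expiry=0+1=1). clock=0
Op 2: insert c.com -> 10.0.0.1 (expiry=0+2=2). clock=0
Op 3: insert d.com -> 10.0.0.2 (expiry=0+2=2). clock=0
Op 4: tick 3 -> clock=3. purged={c.com,d.com,f.com}
Op 5: tick 3 -> clock=6.
Op 6: tick 5 -> clock=11.
Op 7: insert e.com -> 10.0.0.1 (expiry=11+2=13). clock=11
Op 8: insert b.com -> 10.0.0.2 (expiry=11+2=13). clock=11
Op 9: tick 2 -> clock=13. purged={b.com,e.com}
Op 10: tick 5 -> clock=18.
Op 11: tick 1 -> clock=19.
Op 12: tick 9 -> clock=28.
Op 13: insert d.com -> 10.0.0.1 (expiry=28+2=30). clock=28
Op 14: insert f.com -> 10.0.0.1 (expiry=28+2=30). clock=28
Op 15: tick 11 -> clock=39. purged={d.com,f.com}
Op 16: tick 8 -> clock=47.
Op 17: insert e.com -> 10.0.0.1 (expiry=47+2=49). clock=47
Op 18: tick 1 -> clock=48.
Op 19: insert e.com -> 10.0.0.1 (expiry=48+1=49). clock=48
Op 20: insert f.com -> 10.0.0.1 (expiry=48+2=50). clock=48
Op 21: insert b.com -> 10.0.0.2 (expiry=48+2=50). clock=48
Op 22: tick 7 -> clock=55. purged={b.com,e.com,f.com}
Op 23: tick 10 -> clock=65.
Op 24: insert f.com -> 10.0.0.2 (expiry=65+1=66). clock=65
Op 25: insert d.com -> 10.0.0.1 (expiry=65+1=66). clock=65
Op 26: insert e.com -> 10.0.0.1 (expiry=65+1=66). clock=65
Op 27: insert e.com -> 10.0.0.2 (expiry=65+2=67). clock=65
Op 28: insert e.com -> 10.0.0.2 (expiry=65+1=66). clock=65
Op 29: tick 9 -> clock=74. purged={d.com,e.com,f.com}
Op 30: insert a.com -> 10.0.0.2 (expiry=74+2=76). clock=74
Final clock = 74
Final cache (unexpired): {a.com} -> size=1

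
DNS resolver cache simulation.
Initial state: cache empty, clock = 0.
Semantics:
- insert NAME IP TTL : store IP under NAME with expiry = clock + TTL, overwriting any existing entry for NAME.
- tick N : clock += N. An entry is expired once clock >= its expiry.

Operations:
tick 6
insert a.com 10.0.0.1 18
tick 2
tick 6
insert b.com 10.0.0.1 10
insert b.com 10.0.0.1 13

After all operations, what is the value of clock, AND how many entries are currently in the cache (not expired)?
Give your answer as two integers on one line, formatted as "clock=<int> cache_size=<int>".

Answer: clock=14 cache_size=2

Derivation:
Op 1: tick 6 -> clock=6.
Op 2: insert a.com -> 10.0.0.1 (expiry=6+18=24). clock=6
Op 3: tick 2 -> clock=8.
Op 4: tick 6 -> clock=14.
Op 5: insert b.com -> 10.0.0.1 (expiry=14+10=24). clock=14
Op 6: insert b.com -> 10.0.0.1 (expiry=14+13=27). clock=14
Final clock = 14
Final cache (unexpired): {a.com,b.com} -> size=2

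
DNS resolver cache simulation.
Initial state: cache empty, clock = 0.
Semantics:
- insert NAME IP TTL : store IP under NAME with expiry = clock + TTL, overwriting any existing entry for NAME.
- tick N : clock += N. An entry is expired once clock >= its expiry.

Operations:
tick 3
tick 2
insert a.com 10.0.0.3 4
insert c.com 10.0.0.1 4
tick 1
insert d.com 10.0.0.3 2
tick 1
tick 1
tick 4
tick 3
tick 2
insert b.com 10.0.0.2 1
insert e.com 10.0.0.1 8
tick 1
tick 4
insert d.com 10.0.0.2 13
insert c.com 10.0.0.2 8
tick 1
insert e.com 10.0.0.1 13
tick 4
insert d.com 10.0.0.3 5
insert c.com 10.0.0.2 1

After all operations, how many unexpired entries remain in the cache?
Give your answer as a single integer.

Op 1: tick 3 -> clock=3.
Op 2: tick 2 -> clock=5.
Op 3: insert a.com -> 10.0.0.3 (expiry=5+4=9). clock=5
Op 4: insert c.com -> 10.0.0.1 (expiry=5+4=9). clock=5
Op 5: tick 1 -> clock=6.
Op 6: insert d.com -> 10.0.0.3 (expiry=6+2=8). clock=6
Op 7: tick 1 -> clock=7.
Op 8: tick 1 -> clock=8. purged={d.com}
Op 9: tick 4 -> clock=12. purged={a.com,c.com}
Op 10: tick 3 -> clock=15.
Op 11: tick 2 -> clock=17.
Op 12: insert b.com -> 10.0.0.2 (expiry=17+1=18). clock=17
Op 13: insert e.com -> 10.0.0.1 (expiry=17+8=25). clock=17
Op 14: tick 1 -> clock=18. purged={b.com}
Op 15: tick 4 -> clock=22.
Op 16: insert d.com -> 10.0.0.2 (expiry=22+13=35). clock=22
Op 17: insert c.com -> 10.0.0.2 (expiry=22+8=30). clock=22
Op 18: tick 1 -> clock=23.
Op 19: insert e.com -> 10.0.0.1 (expiry=23+13=36). clock=23
Op 20: tick 4 -> clock=27.
Op 21: insert d.com -> 10.0.0.3 (expiry=27+5=32). clock=27
Op 22: insert c.com -> 10.0.0.2 (expiry=27+1=28). clock=27
Final cache (unexpired): {c.com,d.com,e.com} -> size=3

Answer: 3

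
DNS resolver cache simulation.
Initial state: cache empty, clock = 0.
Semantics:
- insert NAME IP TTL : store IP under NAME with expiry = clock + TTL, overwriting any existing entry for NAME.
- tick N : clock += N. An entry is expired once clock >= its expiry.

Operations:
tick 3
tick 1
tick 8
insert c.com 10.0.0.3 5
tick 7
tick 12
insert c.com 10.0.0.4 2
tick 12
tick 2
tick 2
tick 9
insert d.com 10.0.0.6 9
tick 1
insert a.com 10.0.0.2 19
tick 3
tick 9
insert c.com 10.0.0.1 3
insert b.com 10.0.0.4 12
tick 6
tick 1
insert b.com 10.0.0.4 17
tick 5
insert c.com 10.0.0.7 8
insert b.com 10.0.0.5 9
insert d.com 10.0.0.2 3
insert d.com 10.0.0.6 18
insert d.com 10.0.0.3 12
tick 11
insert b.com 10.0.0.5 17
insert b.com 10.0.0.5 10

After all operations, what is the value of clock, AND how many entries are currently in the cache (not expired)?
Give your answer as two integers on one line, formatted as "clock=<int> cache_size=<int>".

Op 1: tick 3 -> clock=3.
Op 2: tick 1 -> clock=4.
Op 3: tick 8 -> clock=12.
Op 4: insert c.com -> 10.0.0.3 (expiry=12+5=17). clock=12
Op 5: tick 7 -> clock=19. purged={c.com}
Op 6: tick 12 -> clock=31.
Op 7: insert c.com -> 10.0.0.4 (expiry=31+2=33). clock=31
Op 8: tick 12 -> clock=43. purged={c.com}
Op 9: tick 2 -> clock=45.
Op 10: tick 2 -> clock=47.
Op 11: tick 9 -> clock=56.
Op 12: insert d.com -> 10.0.0.6 (expiry=56+9=65). clock=56
Op 13: tick 1 -> clock=57.
Op 14: insert a.com -> 10.0.0.2 (expiry=57+19=76). clock=57
Op 15: tick 3 -> clock=60.
Op 16: tick 9 -> clock=69. purged={d.com}
Op 17: insert c.com -> 10.0.0.1 (expiry=69+3=72). clock=69
Op 18: insert b.com -> 10.0.0.4 (expiry=69+12=81). clock=69
Op 19: tick 6 -> clock=75. purged={c.com}
Op 20: tick 1 -> clock=76. purged={a.com}
Op 21: insert b.com -> 10.0.0.4 (expiry=76+17=93). clock=76
Op 22: tick 5 -> clock=81.
Op 23: insert c.com -> 10.0.0.7 (expiry=81+8=89). clock=81
Op 24: insert b.com -> 10.0.0.5 (expiry=81+9=90). clock=81
Op 25: insert d.com -> 10.0.0.2 (expiry=81+3=84). clock=81
Op 26: insert d.com -> 10.0.0.6 (expiry=81+18=99). clock=81
Op 27: insert d.com -> 10.0.0.3 (expiry=81+12=93). clock=81
Op 28: tick 11 -> clock=92. purged={b.com,c.com}
Op 29: insert b.com -> 10.0.0.5 (expiry=92+17=109). clock=92
Op 30: insert b.com -> 10.0.0.5 (expiry=92+10=102). clock=92
Final clock = 92
Final cache (unexpired): {b.com,d.com} -> size=2

Answer: clock=92 cache_size=2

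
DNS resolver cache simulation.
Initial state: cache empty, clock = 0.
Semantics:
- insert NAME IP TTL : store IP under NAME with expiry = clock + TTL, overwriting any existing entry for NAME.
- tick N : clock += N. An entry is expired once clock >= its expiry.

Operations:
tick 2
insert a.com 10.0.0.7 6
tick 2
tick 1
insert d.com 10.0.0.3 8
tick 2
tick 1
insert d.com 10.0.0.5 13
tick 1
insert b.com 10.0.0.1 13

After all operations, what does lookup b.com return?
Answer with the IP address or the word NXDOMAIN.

Op 1: tick 2 -> clock=2.
Op 2: insert a.com -> 10.0.0.7 (expiry=2+6=8). clock=2
Op 3: tick 2 -> clock=4.
Op 4: tick 1 -> clock=5.
Op 5: insert d.com -> 10.0.0.3 (expiry=5+8=13). clock=5
Op 6: tick 2 -> clock=7.
Op 7: tick 1 -> clock=8. purged={a.com}
Op 8: insert d.com -> 10.0.0.5 (expiry=8+13=21). clock=8
Op 9: tick 1 -> clock=9.
Op 10: insert b.com -> 10.0.0.1 (expiry=9+13=22). clock=9
lookup b.com: present, ip=10.0.0.1 expiry=22 > clock=9

Answer: 10.0.0.1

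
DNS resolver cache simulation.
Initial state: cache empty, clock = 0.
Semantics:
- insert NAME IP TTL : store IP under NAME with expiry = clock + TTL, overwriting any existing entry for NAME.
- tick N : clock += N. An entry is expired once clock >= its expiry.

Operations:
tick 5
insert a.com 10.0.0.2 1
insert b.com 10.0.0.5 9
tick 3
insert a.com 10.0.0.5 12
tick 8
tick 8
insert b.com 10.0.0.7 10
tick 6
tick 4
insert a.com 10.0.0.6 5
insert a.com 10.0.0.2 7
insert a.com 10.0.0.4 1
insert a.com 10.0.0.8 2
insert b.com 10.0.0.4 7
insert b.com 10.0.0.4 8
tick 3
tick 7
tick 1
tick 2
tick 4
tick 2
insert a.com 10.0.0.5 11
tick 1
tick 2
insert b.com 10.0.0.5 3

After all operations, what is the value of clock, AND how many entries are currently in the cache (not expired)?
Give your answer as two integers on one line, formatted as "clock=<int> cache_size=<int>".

Op 1: tick 5 -> clock=5.
Op 2: insert a.com -> 10.0.0.2 (expiry=5+1=6). clock=5
Op 3: insert b.com -> 10.0.0.5 (expiry=5+9=14). clock=5
Op 4: tick 3 -> clock=8. purged={a.com}
Op 5: insert a.com -> 10.0.0.5 (expiry=8+12=20). clock=8
Op 6: tick 8 -> clock=16. purged={b.com}
Op 7: tick 8 -> clock=24. purged={a.com}
Op 8: insert b.com -> 10.0.0.7 (expiry=24+10=34). clock=24
Op 9: tick 6 -> clock=30.
Op 10: tick 4 -> clock=34. purged={b.com}
Op 11: insert a.com -> 10.0.0.6 (expiry=34+5=39). clock=34
Op 12: insert a.com -> 10.0.0.2 (expiry=34+7=41). clock=34
Op 13: insert a.com -> 10.0.0.4 (expiry=34+1=35). clock=34
Op 14: insert a.com -> 10.0.0.8 (expiry=34+2=36). clock=34
Op 15: insert b.com -> 10.0.0.4 (expiry=34+7=41). clock=34
Op 16: insert b.com -> 10.0.0.4 (expiry=34+8=42). clock=34
Op 17: tick 3 -> clock=37. purged={a.com}
Op 18: tick 7 -> clock=44. purged={b.com}
Op 19: tick 1 -> clock=45.
Op 20: tick 2 -> clock=47.
Op 21: tick 4 -> clock=51.
Op 22: tick 2 -> clock=53.
Op 23: insert a.com -> 10.0.0.5 (expiry=53+11=64). clock=53
Op 24: tick 1 -> clock=54.
Op 25: tick 2 -> clock=56.
Op 26: insert b.com -> 10.0.0.5 (expiry=56+3=59). clock=56
Final clock = 56
Final cache (unexpired): {a.com,b.com} -> size=2

Answer: clock=56 cache_size=2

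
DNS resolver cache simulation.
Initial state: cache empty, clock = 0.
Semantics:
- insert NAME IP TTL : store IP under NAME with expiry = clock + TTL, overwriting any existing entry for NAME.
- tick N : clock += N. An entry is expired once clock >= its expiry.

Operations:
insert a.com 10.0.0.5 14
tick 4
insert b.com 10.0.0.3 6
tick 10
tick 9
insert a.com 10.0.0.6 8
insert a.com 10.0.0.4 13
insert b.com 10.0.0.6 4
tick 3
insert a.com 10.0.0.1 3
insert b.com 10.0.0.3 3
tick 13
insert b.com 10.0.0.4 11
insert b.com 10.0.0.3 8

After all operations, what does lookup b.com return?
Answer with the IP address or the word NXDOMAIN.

Answer: 10.0.0.3

Derivation:
Op 1: insert a.com -> 10.0.0.5 (expiry=0+14=14). clock=0
Op 2: tick 4 -> clock=4.
Op 3: insert b.com -> 10.0.0.3 (expiry=4+6=10). clock=4
Op 4: tick 10 -> clock=14. purged={a.com,b.com}
Op 5: tick 9 -> clock=23.
Op 6: insert a.com -> 10.0.0.6 (expiry=23+8=31). clock=23
Op 7: insert a.com -> 10.0.0.4 (expiry=23+13=36). clock=23
Op 8: insert b.com -> 10.0.0.6 (expiry=23+4=27). clock=23
Op 9: tick 3 -> clock=26.
Op 10: insert a.com -> 10.0.0.1 (expiry=26+3=29). clock=26
Op 11: insert b.com -> 10.0.0.3 (expiry=26+3=29). clock=26
Op 12: tick 13 -> clock=39. purged={a.com,b.com}
Op 13: insert b.com -> 10.0.0.4 (expiry=39+11=50). clock=39
Op 14: insert b.com -> 10.0.0.3 (expiry=39+8=47). clock=39
lookup b.com: present, ip=10.0.0.3 expiry=47 > clock=39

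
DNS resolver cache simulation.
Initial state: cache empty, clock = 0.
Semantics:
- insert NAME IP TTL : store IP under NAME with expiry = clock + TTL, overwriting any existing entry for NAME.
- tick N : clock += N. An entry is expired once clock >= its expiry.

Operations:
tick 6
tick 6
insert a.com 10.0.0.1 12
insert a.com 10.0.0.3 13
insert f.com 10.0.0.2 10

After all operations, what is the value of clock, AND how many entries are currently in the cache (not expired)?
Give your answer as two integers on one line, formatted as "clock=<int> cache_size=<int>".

Answer: clock=12 cache_size=2

Derivation:
Op 1: tick 6 -> clock=6.
Op 2: tick 6 -> clock=12.
Op 3: insert a.com -> 10.0.0.1 (expiry=12+12=24). clock=12
Op 4: insert a.com -> 10.0.0.3 (expiry=12+13=25). clock=12
Op 5: insert f.com -> 10.0.0.2 (expiry=12+10=22). clock=12
Final clock = 12
Final cache (unexpired): {a.com,f.com} -> size=2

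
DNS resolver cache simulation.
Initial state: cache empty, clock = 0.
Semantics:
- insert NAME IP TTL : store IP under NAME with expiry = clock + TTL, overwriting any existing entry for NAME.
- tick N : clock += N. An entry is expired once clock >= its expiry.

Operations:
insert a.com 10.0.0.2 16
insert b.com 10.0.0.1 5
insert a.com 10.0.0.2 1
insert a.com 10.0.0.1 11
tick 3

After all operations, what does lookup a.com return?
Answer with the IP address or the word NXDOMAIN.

Answer: 10.0.0.1

Derivation:
Op 1: insert a.com -> 10.0.0.2 (expiry=0+16=16). clock=0
Op 2: insert b.com -> 10.0.0.1 (expiry=0+5=5). clock=0
Op 3: insert a.com -> 10.0.0.2 (expiry=0+1=1). clock=0
Op 4: insert a.com -> 10.0.0.1 (expiry=0+11=11). clock=0
Op 5: tick 3 -> clock=3.
lookup a.com: present, ip=10.0.0.1 expiry=11 > clock=3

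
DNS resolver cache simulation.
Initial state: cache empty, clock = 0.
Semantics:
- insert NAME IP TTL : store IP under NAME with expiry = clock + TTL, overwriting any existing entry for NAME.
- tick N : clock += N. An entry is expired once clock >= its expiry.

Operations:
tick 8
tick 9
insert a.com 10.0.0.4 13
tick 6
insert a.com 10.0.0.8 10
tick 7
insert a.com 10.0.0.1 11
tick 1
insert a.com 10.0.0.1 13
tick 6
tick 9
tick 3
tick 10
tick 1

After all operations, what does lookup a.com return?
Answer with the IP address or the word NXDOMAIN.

Op 1: tick 8 -> clock=8.
Op 2: tick 9 -> clock=17.
Op 3: insert a.com -> 10.0.0.4 (expiry=17+13=30). clock=17
Op 4: tick 6 -> clock=23.
Op 5: insert a.com -> 10.0.0.8 (expiry=23+10=33). clock=23
Op 6: tick 7 -> clock=30.
Op 7: insert a.com -> 10.0.0.1 (expiry=30+11=41). clock=30
Op 8: tick 1 -> clock=31.
Op 9: insert a.com -> 10.0.0.1 (expiry=31+13=44). clock=31
Op 10: tick 6 -> clock=37.
Op 11: tick 9 -> clock=46. purged={a.com}
Op 12: tick 3 -> clock=49.
Op 13: tick 10 -> clock=59.
Op 14: tick 1 -> clock=60.
lookup a.com: not in cache (expired or never inserted)

Answer: NXDOMAIN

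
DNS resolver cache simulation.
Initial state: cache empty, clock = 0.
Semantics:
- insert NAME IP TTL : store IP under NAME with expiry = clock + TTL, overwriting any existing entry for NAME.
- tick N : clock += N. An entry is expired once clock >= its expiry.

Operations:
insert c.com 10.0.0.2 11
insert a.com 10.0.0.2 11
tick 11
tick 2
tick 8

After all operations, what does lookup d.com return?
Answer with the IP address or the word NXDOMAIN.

Op 1: insert c.com -> 10.0.0.2 (expiry=0+11=11). clock=0
Op 2: insert a.com -> 10.0.0.2 (expiry=0+11=11). clock=0
Op 3: tick 11 -> clock=11. purged={a.com,c.com}
Op 4: tick 2 -> clock=13.
Op 5: tick 8 -> clock=21.
lookup d.com: not in cache (expired or never inserted)

Answer: NXDOMAIN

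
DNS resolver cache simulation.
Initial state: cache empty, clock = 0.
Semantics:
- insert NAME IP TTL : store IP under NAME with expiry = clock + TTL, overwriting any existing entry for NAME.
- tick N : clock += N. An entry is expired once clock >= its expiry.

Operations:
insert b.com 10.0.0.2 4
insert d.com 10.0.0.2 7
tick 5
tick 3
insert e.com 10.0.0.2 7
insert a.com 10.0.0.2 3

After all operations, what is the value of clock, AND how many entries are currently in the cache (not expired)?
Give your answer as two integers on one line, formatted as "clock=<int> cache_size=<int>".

Answer: clock=8 cache_size=2

Derivation:
Op 1: insert b.com -> 10.0.0.2 (expiry=0+4=4). clock=0
Op 2: insert d.com -> 10.0.0.2 (expiry=0+7=7). clock=0
Op 3: tick 5 -> clock=5. purged={b.com}
Op 4: tick 3 -> clock=8. purged={d.com}
Op 5: insert e.com -> 10.0.0.2 (expiry=8+7=15). clock=8
Op 6: insert a.com -> 10.0.0.2 (expiry=8+3=11). clock=8
Final clock = 8
Final cache (unexpired): {a.com,e.com} -> size=2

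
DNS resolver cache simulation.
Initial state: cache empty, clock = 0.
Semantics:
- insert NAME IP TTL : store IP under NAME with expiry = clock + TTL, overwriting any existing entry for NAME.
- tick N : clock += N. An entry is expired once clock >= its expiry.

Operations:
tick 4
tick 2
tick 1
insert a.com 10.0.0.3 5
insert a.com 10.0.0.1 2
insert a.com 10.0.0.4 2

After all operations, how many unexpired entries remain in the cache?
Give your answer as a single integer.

Answer: 1

Derivation:
Op 1: tick 4 -> clock=4.
Op 2: tick 2 -> clock=6.
Op 3: tick 1 -> clock=7.
Op 4: insert a.com -> 10.0.0.3 (expiry=7+5=12). clock=7
Op 5: insert a.com -> 10.0.0.1 (expiry=7+2=9). clock=7
Op 6: insert a.com -> 10.0.0.4 (expiry=7+2=9). clock=7
Final cache (unexpired): {a.com} -> size=1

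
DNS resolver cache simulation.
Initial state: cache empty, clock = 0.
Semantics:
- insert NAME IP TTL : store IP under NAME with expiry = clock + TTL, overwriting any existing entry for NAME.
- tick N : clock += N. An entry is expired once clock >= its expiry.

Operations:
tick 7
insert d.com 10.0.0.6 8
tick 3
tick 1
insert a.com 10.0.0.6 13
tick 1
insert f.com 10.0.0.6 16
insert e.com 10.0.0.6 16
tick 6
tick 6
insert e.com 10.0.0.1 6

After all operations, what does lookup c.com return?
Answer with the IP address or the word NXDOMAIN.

Op 1: tick 7 -> clock=7.
Op 2: insert d.com -> 10.0.0.6 (expiry=7+8=15). clock=7
Op 3: tick 3 -> clock=10.
Op 4: tick 1 -> clock=11.
Op 5: insert a.com -> 10.0.0.6 (expiry=11+13=24). clock=11
Op 6: tick 1 -> clock=12.
Op 7: insert f.com -> 10.0.0.6 (expiry=12+16=28). clock=12
Op 8: insert e.com -> 10.0.0.6 (expiry=12+16=28). clock=12
Op 9: tick 6 -> clock=18. purged={d.com}
Op 10: tick 6 -> clock=24. purged={a.com}
Op 11: insert e.com -> 10.0.0.1 (expiry=24+6=30). clock=24
lookup c.com: not in cache (expired or never inserted)

Answer: NXDOMAIN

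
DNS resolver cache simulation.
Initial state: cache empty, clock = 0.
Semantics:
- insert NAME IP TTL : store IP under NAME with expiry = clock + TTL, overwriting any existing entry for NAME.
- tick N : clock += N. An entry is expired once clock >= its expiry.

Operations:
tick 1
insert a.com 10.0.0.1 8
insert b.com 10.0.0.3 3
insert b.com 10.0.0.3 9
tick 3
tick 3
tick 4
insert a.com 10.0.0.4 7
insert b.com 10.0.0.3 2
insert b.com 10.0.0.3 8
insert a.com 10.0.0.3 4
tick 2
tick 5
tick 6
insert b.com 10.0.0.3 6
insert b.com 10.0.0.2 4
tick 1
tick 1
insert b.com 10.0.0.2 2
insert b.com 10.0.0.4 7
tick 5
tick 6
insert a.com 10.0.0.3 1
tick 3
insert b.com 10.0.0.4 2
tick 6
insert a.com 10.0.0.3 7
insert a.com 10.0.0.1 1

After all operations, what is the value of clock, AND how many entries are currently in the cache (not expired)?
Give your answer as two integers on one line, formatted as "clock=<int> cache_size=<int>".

Answer: clock=46 cache_size=1

Derivation:
Op 1: tick 1 -> clock=1.
Op 2: insert a.com -> 10.0.0.1 (expiry=1+8=9). clock=1
Op 3: insert b.com -> 10.0.0.3 (expiry=1+3=4). clock=1
Op 4: insert b.com -> 10.0.0.3 (expiry=1+9=10). clock=1
Op 5: tick 3 -> clock=4.
Op 6: tick 3 -> clock=7.
Op 7: tick 4 -> clock=11. purged={a.com,b.com}
Op 8: insert a.com -> 10.0.0.4 (expiry=11+7=18). clock=11
Op 9: insert b.com -> 10.0.0.3 (expiry=11+2=13). clock=11
Op 10: insert b.com -> 10.0.0.3 (expiry=11+8=19). clock=11
Op 11: insert a.com -> 10.0.0.3 (expiry=11+4=15). clock=11
Op 12: tick 2 -> clock=13.
Op 13: tick 5 -> clock=18. purged={a.com}
Op 14: tick 6 -> clock=24. purged={b.com}
Op 15: insert b.com -> 10.0.0.3 (expiry=24+6=30). clock=24
Op 16: insert b.com -> 10.0.0.2 (expiry=24+4=28). clock=24
Op 17: tick 1 -> clock=25.
Op 18: tick 1 -> clock=26.
Op 19: insert b.com -> 10.0.0.2 (expiry=26+2=28). clock=26
Op 20: insert b.com -> 10.0.0.4 (expiry=26+7=33). clock=26
Op 21: tick 5 -> clock=31.
Op 22: tick 6 -> clock=37. purged={b.com}
Op 23: insert a.com -> 10.0.0.3 (expiry=37+1=38). clock=37
Op 24: tick 3 -> clock=40. purged={a.com}
Op 25: insert b.com -> 10.0.0.4 (expiry=40+2=42). clock=40
Op 26: tick 6 -> clock=46. purged={b.com}
Op 27: insert a.com -> 10.0.0.3 (expiry=46+7=53). clock=46
Op 28: insert a.com -> 10.0.0.1 (expiry=46+1=47). clock=46
Final clock = 46
Final cache (unexpired): {a.com} -> size=1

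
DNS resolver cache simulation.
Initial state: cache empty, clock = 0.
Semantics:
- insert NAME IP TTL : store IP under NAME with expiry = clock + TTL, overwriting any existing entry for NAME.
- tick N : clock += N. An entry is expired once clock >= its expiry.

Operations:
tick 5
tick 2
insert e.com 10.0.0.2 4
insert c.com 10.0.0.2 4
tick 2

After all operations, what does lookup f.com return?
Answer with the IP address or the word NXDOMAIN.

Op 1: tick 5 -> clock=5.
Op 2: tick 2 -> clock=7.
Op 3: insert e.com -> 10.0.0.2 (expiry=7+4=11). clock=7
Op 4: insert c.com -> 10.0.0.2 (expiry=7+4=11). clock=7
Op 5: tick 2 -> clock=9.
lookup f.com: not in cache (expired or never inserted)

Answer: NXDOMAIN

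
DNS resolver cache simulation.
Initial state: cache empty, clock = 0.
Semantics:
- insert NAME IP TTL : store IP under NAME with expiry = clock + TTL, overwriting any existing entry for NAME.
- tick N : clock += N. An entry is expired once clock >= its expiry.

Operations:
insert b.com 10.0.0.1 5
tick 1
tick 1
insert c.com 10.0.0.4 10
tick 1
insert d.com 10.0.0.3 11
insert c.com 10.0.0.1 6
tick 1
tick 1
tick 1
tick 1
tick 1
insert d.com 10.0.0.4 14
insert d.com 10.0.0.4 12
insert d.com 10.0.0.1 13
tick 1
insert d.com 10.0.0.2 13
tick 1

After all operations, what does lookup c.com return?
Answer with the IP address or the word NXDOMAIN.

Op 1: insert b.com -> 10.0.0.1 (expiry=0+5=5). clock=0
Op 2: tick 1 -> clock=1.
Op 3: tick 1 -> clock=2.
Op 4: insert c.com -> 10.0.0.4 (expiry=2+10=12). clock=2
Op 5: tick 1 -> clock=3.
Op 6: insert d.com -> 10.0.0.3 (expiry=3+11=14). clock=3
Op 7: insert c.com -> 10.0.0.1 (expiry=3+6=9). clock=3
Op 8: tick 1 -> clock=4.
Op 9: tick 1 -> clock=5. purged={b.com}
Op 10: tick 1 -> clock=6.
Op 11: tick 1 -> clock=7.
Op 12: tick 1 -> clock=8.
Op 13: insert d.com -> 10.0.0.4 (expiry=8+14=22). clock=8
Op 14: insert d.com -> 10.0.0.4 (expiry=8+12=20). clock=8
Op 15: insert d.com -> 10.0.0.1 (expiry=8+13=21). clock=8
Op 16: tick 1 -> clock=9. purged={c.com}
Op 17: insert d.com -> 10.0.0.2 (expiry=9+13=22). clock=9
Op 18: tick 1 -> clock=10.
lookup c.com: not in cache (expired or never inserted)

Answer: NXDOMAIN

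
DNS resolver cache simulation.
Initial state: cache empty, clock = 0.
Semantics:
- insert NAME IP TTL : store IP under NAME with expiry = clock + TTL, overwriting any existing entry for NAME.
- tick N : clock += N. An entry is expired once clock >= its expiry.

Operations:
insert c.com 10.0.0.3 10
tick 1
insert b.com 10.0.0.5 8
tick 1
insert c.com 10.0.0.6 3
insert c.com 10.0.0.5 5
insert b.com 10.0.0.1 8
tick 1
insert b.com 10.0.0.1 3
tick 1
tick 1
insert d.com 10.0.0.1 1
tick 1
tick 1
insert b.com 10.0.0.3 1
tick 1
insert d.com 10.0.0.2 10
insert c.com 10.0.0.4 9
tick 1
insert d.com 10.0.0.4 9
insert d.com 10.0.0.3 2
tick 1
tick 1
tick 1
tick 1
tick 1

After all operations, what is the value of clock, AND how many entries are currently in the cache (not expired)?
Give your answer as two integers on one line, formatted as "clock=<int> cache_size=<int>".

Answer: clock=14 cache_size=1

Derivation:
Op 1: insert c.com -> 10.0.0.3 (expiry=0+10=10). clock=0
Op 2: tick 1 -> clock=1.
Op 3: insert b.com -> 10.0.0.5 (expiry=1+8=9). clock=1
Op 4: tick 1 -> clock=2.
Op 5: insert c.com -> 10.0.0.6 (expiry=2+3=5). clock=2
Op 6: insert c.com -> 10.0.0.5 (expiry=2+5=7). clock=2
Op 7: insert b.com -> 10.0.0.1 (expiry=2+8=10). clock=2
Op 8: tick 1 -> clock=3.
Op 9: insert b.com -> 10.0.0.1 (expiry=3+3=6). clock=3
Op 10: tick 1 -> clock=4.
Op 11: tick 1 -> clock=5.
Op 12: insert d.com -> 10.0.0.1 (expiry=5+1=6). clock=5
Op 13: tick 1 -> clock=6. purged={b.com,d.com}
Op 14: tick 1 -> clock=7. purged={c.com}
Op 15: insert b.com -> 10.0.0.3 (expiry=7+1=8). clock=7
Op 16: tick 1 -> clock=8. purged={b.com}
Op 17: insert d.com -> 10.0.0.2 (expiry=8+10=18). clock=8
Op 18: insert c.com -> 10.0.0.4 (expiry=8+9=17). clock=8
Op 19: tick 1 -> clock=9.
Op 20: insert d.com -> 10.0.0.4 (expiry=9+9=18). clock=9
Op 21: insert d.com -> 10.0.0.3 (expiry=9+2=11). clock=9
Op 22: tick 1 -> clock=10.
Op 23: tick 1 -> clock=11. purged={d.com}
Op 24: tick 1 -> clock=12.
Op 25: tick 1 -> clock=13.
Op 26: tick 1 -> clock=14.
Final clock = 14
Final cache (unexpired): {c.com} -> size=1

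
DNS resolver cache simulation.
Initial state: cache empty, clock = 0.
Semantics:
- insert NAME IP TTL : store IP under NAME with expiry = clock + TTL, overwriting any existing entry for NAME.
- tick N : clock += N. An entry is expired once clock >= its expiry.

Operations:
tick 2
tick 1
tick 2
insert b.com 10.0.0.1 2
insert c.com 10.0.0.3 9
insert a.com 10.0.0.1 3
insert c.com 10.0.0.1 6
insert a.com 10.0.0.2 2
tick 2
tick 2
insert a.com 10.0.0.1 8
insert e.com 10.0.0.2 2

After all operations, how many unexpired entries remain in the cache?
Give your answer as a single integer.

Answer: 3

Derivation:
Op 1: tick 2 -> clock=2.
Op 2: tick 1 -> clock=3.
Op 3: tick 2 -> clock=5.
Op 4: insert b.com -> 10.0.0.1 (expiry=5+2=7). clock=5
Op 5: insert c.com -> 10.0.0.3 (expiry=5+9=14). clock=5
Op 6: insert a.com -> 10.0.0.1 (expiry=5+3=8). clock=5
Op 7: insert c.com -> 10.0.0.1 (expiry=5+6=11). clock=5
Op 8: insert a.com -> 10.0.0.2 (expiry=5+2=7). clock=5
Op 9: tick 2 -> clock=7. purged={a.com,b.com}
Op 10: tick 2 -> clock=9.
Op 11: insert a.com -> 10.0.0.1 (expiry=9+8=17). clock=9
Op 12: insert e.com -> 10.0.0.2 (expiry=9+2=11). clock=9
Final cache (unexpired): {a.com,c.com,e.com} -> size=3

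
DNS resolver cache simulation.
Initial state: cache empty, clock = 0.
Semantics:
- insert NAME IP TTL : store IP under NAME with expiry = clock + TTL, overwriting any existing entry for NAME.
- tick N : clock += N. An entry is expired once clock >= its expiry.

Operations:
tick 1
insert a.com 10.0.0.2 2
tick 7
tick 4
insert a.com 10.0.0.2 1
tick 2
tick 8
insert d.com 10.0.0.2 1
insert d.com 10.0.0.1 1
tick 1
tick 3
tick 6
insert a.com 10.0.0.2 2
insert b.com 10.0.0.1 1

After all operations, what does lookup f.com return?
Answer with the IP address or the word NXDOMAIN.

Op 1: tick 1 -> clock=1.
Op 2: insert a.com -> 10.0.0.2 (expiry=1+2=3). clock=1
Op 3: tick 7 -> clock=8. purged={a.com}
Op 4: tick 4 -> clock=12.
Op 5: insert a.com -> 10.0.0.2 (expiry=12+1=13). clock=12
Op 6: tick 2 -> clock=14. purged={a.com}
Op 7: tick 8 -> clock=22.
Op 8: insert d.com -> 10.0.0.2 (expiry=22+1=23). clock=22
Op 9: insert d.com -> 10.0.0.1 (expiry=22+1=23). clock=22
Op 10: tick 1 -> clock=23. purged={d.com}
Op 11: tick 3 -> clock=26.
Op 12: tick 6 -> clock=32.
Op 13: insert a.com -> 10.0.0.2 (expiry=32+2=34). clock=32
Op 14: insert b.com -> 10.0.0.1 (expiry=32+1=33). clock=32
lookup f.com: not in cache (expired or never inserted)

Answer: NXDOMAIN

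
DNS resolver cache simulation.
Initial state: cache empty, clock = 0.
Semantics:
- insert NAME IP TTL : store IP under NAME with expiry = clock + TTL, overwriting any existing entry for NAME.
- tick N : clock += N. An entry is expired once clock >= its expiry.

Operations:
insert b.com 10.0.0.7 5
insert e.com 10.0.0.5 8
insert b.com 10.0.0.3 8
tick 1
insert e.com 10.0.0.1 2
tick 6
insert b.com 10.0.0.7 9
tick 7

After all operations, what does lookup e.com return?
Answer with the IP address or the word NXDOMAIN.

Answer: NXDOMAIN

Derivation:
Op 1: insert b.com -> 10.0.0.7 (expiry=0+5=5). clock=0
Op 2: insert e.com -> 10.0.0.5 (expiry=0+8=8). clock=0
Op 3: insert b.com -> 10.0.0.3 (expiry=0+8=8). clock=0
Op 4: tick 1 -> clock=1.
Op 5: insert e.com -> 10.0.0.1 (expiry=1+2=3). clock=1
Op 6: tick 6 -> clock=7. purged={e.com}
Op 7: insert b.com -> 10.0.0.7 (expiry=7+9=16). clock=7
Op 8: tick 7 -> clock=14.
lookup e.com: not in cache (expired or never inserted)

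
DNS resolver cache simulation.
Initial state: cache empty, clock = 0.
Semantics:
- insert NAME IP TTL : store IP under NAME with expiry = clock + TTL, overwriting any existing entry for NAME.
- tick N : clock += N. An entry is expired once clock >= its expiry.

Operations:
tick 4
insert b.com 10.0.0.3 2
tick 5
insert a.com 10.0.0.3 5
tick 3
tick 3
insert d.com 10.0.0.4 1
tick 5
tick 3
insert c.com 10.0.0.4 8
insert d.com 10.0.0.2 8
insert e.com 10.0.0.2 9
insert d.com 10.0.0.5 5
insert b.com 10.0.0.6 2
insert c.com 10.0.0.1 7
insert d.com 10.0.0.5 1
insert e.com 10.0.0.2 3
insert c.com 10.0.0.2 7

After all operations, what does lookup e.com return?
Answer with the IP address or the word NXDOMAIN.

Answer: 10.0.0.2

Derivation:
Op 1: tick 4 -> clock=4.
Op 2: insert b.com -> 10.0.0.3 (expiry=4+2=6). clock=4
Op 3: tick 5 -> clock=9. purged={b.com}
Op 4: insert a.com -> 10.0.0.3 (expiry=9+5=14). clock=9
Op 5: tick 3 -> clock=12.
Op 6: tick 3 -> clock=15. purged={a.com}
Op 7: insert d.com -> 10.0.0.4 (expiry=15+1=16). clock=15
Op 8: tick 5 -> clock=20. purged={d.com}
Op 9: tick 3 -> clock=23.
Op 10: insert c.com -> 10.0.0.4 (expiry=23+8=31). clock=23
Op 11: insert d.com -> 10.0.0.2 (expiry=23+8=31). clock=23
Op 12: insert e.com -> 10.0.0.2 (expiry=23+9=32). clock=23
Op 13: insert d.com -> 10.0.0.5 (expiry=23+5=28). clock=23
Op 14: insert b.com -> 10.0.0.6 (expiry=23+2=25). clock=23
Op 15: insert c.com -> 10.0.0.1 (expiry=23+7=30). clock=23
Op 16: insert d.com -> 10.0.0.5 (expiry=23+1=24). clock=23
Op 17: insert e.com -> 10.0.0.2 (expiry=23+3=26). clock=23
Op 18: insert c.com -> 10.0.0.2 (expiry=23+7=30). clock=23
lookup e.com: present, ip=10.0.0.2 expiry=26 > clock=23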